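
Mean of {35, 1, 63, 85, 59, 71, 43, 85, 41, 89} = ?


Sum = 35 + 1 + 63 + 85 + 59 + 71 + 43 + 85 + 41 + 89 = 572
n = 10
Mean = 572/10 = 57.2000

Mean = 57.2000


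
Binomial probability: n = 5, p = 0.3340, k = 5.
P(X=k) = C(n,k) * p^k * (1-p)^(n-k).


C(5,5) = 1
p^5 = 0.004157
(1-p)^0 = 1.000000
P = 1 * 0.004157 * 1.000000 = 0.0042

P(X=5) = 0.0042


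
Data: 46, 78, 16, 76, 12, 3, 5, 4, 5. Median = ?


Sorted: 3, 4, 5, 5, 12, 16, 46, 76, 78
n = 9 (odd)
Middle value = 12

Median = 12


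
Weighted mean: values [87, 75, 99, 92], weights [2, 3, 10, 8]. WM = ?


Numerator = 87*2 + 75*3 + 99*10 + 92*8 = 2125
Denominator = 2 + 3 + 10 + 8 = 23
WM = 2125/23 = 92.3913

WM = 92.3913


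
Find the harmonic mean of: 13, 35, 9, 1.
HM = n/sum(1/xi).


Sum of reciprocals = 1/13 + 1/35 + 1/9 + 1/1 = 1.216606
HM = 4/1.216606 = 3.2878

HM = 3.2878


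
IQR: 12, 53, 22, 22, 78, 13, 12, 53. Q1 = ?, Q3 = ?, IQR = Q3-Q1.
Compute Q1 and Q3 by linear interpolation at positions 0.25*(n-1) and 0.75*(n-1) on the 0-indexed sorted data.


Sorted: 12, 12, 13, 22, 22, 53, 53, 78
Q1 (25th %ile) = 12.7500
Q3 (75th %ile) = 53.0000
IQR = 53.0000 - 12.7500 = 40.2500

IQR = 40.2500


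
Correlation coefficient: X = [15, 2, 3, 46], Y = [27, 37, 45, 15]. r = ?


Mean X = 16.5000, Mean Y = 31.0000
SD X = 17.783419, SD Y = 11.224972
Cov = -185.500000
r = -185.500000/(17.783419*11.224972) = -0.9293

r = -0.9293


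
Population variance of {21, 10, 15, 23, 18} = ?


Mean = 17.4000
Squared deviations: 12.9600, 54.7600, 5.7600, 31.3600, 0.3600
Sum = 105.2000
Variance = 105.2000/5 = 21.0400

Variance = 21.0400


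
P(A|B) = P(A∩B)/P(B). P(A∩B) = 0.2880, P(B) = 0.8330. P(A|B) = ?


P(A|B) = 0.2880/0.8330 = 0.3457

P(A|B) = 0.3457


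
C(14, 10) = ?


C(14,10) = 14!/(10! × 4!)
= 87178291200/(3628800 × 24)
= 1001

C(14,10) = 1001


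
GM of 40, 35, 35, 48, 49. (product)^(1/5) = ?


Product = 40 × 35 × 35 × 48 × 49 = 115248000
GM = 115248000^(1/5) = 40.9569

GM = 40.9569


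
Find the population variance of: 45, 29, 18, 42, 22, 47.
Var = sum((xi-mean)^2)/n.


Mean = 33.8333
Squared deviations: 124.6944, 23.3611, 250.6944, 66.6944, 140.0278, 173.3611
Sum = 778.8333
Variance = 778.8333/6 = 129.8056

Variance = 129.8056


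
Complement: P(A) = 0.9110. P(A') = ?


P(not A) = 1 - 0.9110 = 0.0890

P(not A) = 0.0890


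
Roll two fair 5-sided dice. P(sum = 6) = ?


Total outcomes = 5×5 = 25
Favorable (sum = 6): 5
P = 5/25 = 0.2000

P = 0.2000


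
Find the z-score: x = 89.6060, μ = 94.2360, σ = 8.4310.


z = (89.6060 - 94.2360)/8.4310
= -4.6300/8.4310
= -0.5492

z = -0.5492


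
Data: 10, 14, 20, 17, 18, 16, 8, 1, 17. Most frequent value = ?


Frequencies: 1:1, 8:1, 10:1, 14:1, 16:1, 17:2, 18:1, 20:1
Max frequency = 2
Mode = 17

Mode = 17


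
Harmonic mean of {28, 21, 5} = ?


Sum of reciprocals = 1/28 + 1/21 + 1/5 = 0.283333
HM = 3/0.283333 = 10.5882

HM = 10.5882


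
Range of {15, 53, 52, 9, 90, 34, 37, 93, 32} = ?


Max = 93, Min = 9
Range = 93 - 9 = 84

Range = 84


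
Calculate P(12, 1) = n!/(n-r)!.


P(12,1) = 12!/11!
= 479001600/39916800
= 12

P(12,1) = 12


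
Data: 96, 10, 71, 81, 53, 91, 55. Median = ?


Sorted: 10, 53, 55, 71, 81, 91, 96
n = 7 (odd)
Middle value = 71

Median = 71


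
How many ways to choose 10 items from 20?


C(20,10) = 20!/(10! × 10!)
= 2432902008176640000/(3628800 × 3628800)
= 184756

C(20,10) = 184756


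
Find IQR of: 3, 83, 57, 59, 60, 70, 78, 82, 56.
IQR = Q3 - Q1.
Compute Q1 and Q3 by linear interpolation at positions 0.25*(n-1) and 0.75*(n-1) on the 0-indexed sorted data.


Sorted: 3, 56, 57, 59, 60, 70, 78, 82, 83
Q1 (25th %ile) = 57.0000
Q3 (75th %ile) = 78.0000
IQR = 78.0000 - 57.0000 = 21.0000

IQR = 21.0000


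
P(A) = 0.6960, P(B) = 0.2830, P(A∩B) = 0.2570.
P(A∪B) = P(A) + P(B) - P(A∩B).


P(A∪B) = 0.6960 + 0.2830 - 0.2570
= 0.9790 - 0.2570
= 0.7220

P(A∪B) = 0.7220


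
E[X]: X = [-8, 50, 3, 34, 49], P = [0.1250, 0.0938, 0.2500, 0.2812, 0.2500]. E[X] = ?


E[X] = -8*0.1250 + 50*0.0938 + 3*0.2500 + 34*0.2812 + 49*0.2500
= -1.0000 + 4.6900 + 0.7500 + 9.5608 + 12.2500
= 26.2508

E[X] = 26.2508


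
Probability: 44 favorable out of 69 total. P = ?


P = 44/69 = 0.6377

P = 0.6377


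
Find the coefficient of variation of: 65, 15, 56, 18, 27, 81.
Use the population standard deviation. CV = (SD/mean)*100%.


Mean = 43.6667
SD = 25.0311
CV = (25.0311/43.6667)*100 = 57.3231%

CV = 57.3231%


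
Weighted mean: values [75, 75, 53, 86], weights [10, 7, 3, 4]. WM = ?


Numerator = 75*10 + 75*7 + 53*3 + 86*4 = 1778
Denominator = 10 + 7 + 3 + 4 = 24
WM = 1778/24 = 74.0833

WM = 74.0833


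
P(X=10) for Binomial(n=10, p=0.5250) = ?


C(10,10) = 1
p^10 = 0.001591
(1-p)^0 = 1.000000
P = 1 * 0.001591 * 1.000000 = 0.0016

P(X=10) = 0.0016


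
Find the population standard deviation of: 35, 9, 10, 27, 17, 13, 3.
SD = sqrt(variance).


Mean = 16.2857
Variance = 106.4898
SD = sqrt(106.4898) = 10.3194

SD = 10.3194


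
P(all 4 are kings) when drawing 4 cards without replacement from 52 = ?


P(all kings) = (4/52) × (3/51) × (2/50) × (1/49)
= 3.6938e-06

P = 3.6938e-06


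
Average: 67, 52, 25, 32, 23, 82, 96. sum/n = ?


Sum = 67 + 52 + 25 + 32 + 23 + 82 + 96 = 377
n = 7
Mean = 377/7 = 53.8571

Mean = 53.8571


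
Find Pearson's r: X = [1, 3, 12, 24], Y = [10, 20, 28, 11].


Mean X = 10.0000, Mean Y = 17.2500
SD X = 9.082951, SD Y = 7.327175
Cov = -5.000000
r = -5.000000/(9.082951*7.327175) = -0.0751

r = -0.0751


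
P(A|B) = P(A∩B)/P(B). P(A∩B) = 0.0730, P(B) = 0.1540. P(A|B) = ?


P(A|B) = 0.0730/0.1540 = 0.4740

P(A|B) = 0.4740


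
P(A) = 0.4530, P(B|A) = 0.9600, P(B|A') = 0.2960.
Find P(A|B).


P(B) = P(B|A)*P(A) + P(B|A')*P(A')
= 0.9600*0.4530 + 0.2960*0.5470
= 0.434880 + 0.161912 = 0.596792
P(A|B) = 0.434880/0.596792 = 0.7287

P(A|B) = 0.7287


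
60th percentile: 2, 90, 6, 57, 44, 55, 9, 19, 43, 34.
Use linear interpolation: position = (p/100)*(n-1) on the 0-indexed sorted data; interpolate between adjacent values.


Sorted: 2, 6, 9, 19, 34, 43, 44, 55, 57, 90
n = 10
Index = 60/100 * 9 = 5.4000
Lower = data[5] = 43, Upper = data[6] = 44
P60 = 43 + 0.4000*(1) = 43.4000

P60 = 43.4000


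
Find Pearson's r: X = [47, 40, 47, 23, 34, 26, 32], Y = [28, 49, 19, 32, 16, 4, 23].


Mean X = 35.5714, Mean Y = 24.4286
SD X = 8.829450, SD Y = 13.058737
Cov = 29.469388
r = 29.469388/(8.829450*13.058737) = 0.2556

r = 0.2556


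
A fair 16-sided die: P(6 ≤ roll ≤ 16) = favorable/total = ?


Favorable outcomes (6 ≤ roll ≤ 16): 11
Total outcomes = 16
P = 11/16 = 0.6875

P = 0.6875


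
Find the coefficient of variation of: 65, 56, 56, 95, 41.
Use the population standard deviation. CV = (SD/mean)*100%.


Mean = 62.6000
SD = 17.9399
CV = (17.9399/62.6000)*100 = 28.6580%

CV = 28.6580%


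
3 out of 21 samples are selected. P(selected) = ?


P = 3/21 = 0.1429

P = 0.1429


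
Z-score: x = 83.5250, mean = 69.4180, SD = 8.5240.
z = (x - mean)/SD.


z = (83.5250 - 69.4180)/8.5240
= 14.1070/8.5240
= 1.6550

z = 1.6550


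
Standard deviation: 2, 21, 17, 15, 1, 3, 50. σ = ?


Mean = 15.5714
Variance = 253.1020
SD = sqrt(253.1020) = 15.9092

SD = 15.9092


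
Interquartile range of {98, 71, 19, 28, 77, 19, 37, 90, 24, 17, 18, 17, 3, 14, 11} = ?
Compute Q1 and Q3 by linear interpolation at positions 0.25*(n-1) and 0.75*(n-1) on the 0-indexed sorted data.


Sorted: 3, 11, 14, 17, 17, 18, 19, 19, 24, 28, 37, 71, 77, 90, 98
Q1 (25th %ile) = 17.0000
Q3 (75th %ile) = 54.0000
IQR = 54.0000 - 17.0000 = 37.0000

IQR = 37.0000


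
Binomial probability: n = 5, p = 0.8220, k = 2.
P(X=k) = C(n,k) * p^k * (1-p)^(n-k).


C(5,2) = 10
p^2 = 0.675684
(1-p)^3 = 0.005640
P = 10 * 0.675684 * 0.005640 = 0.0381

P(X=2) = 0.0381


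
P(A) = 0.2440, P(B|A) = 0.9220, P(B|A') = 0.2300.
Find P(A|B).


P(B) = P(B|A)*P(A) + P(B|A')*P(A')
= 0.9220*0.2440 + 0.2300*0.7560
= 0.224968 + 0.173880 = 0.398848
P(A|B) = 0.224968/0.398848 = 0.5640

P(A|B) = 0.5640


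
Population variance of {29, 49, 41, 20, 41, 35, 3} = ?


Mean = 31.1429
Squared deviations: 4.5918, 318.8776, 97.1633, 124.1633, 97.1633, 14.8776, 792.0204
Sum = 1448.8571
Variance = 1448.8571/7 = 206.9796

Variance = 206.9796


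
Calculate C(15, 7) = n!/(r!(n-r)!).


C(15,7) = 15!/(7! × 8!)
= 1307674368000/(5040 × 40320)
= 6435

C(15,7) = 6435


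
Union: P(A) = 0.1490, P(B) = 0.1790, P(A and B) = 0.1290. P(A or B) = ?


P(A∪B) = 0.1490 + 0.1790 - 0.1290
= 0.3280 - 0.1290
= 0.1990

P(A∪B) = 0.1990


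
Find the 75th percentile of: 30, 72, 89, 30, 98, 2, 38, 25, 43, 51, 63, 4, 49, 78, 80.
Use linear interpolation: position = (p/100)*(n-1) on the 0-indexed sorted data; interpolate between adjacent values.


Sorted: 2, 4, 25, 30, 30, 38, 43, 49, 51, 63, 72, 78, 80, 89, 98
n = 15
Index = 75/100 * 14 = 10.5000
Lower = data[10] = 72, Upper = data[11] = 78
P75 = 72 + 0.5000*(6) = 75.0000

P75 = 75.0000


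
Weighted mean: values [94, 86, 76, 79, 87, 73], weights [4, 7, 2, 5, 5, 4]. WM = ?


Numerator = 94*4 + 86*7 + 76*2 + 79*5 + 87*5 + 73*4 = 2252
Denominator = 4 + 7 + 2 + 5 + 5 + 4 = 27
WM = 2252/27 = 83.4074

WM = 83.4074


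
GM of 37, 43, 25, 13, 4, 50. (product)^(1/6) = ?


Product = 37 × 43 × 25 × 13 × 4 × 50 = 103415000
GM = 103415000^(1/6) = 21.6653

GM = 21.6653


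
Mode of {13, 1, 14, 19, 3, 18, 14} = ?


Frequencies: 1:1, 3:1, 13:1, 14:2, 18:1, 19:1
Max frequency = 2
Mode = 14

Mode = 14


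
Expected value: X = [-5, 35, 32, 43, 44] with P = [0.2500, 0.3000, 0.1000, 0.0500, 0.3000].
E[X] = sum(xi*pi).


E[X] = -5*0.2500 + 35*0.3000 + 32*0.1000 + 43*0.0500 + 44*0.3000
= -1.2500 + 10.5000 + 3.2000 + 2.1500 + 13.2000
= 27.8000

E[X] = 27.8000


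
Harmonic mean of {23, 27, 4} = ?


Sum of reciprocals = 1/23 + 1/27 + 1/4 = 0.330515
HM = 3/0.330515 = 9.0767

HM = 9.0767


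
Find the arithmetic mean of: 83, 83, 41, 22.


Sum = 83 + 83 + 41 + 22 = 229
n = 4
Mean = 229/4 = 57.2500

Mean = 57.2500


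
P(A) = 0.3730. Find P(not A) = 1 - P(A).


P(not A) = 1 - 0.3730 = 0.6270

P(not A) = 0.6270


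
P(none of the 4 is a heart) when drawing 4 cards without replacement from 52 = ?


P(no hearts) = (39/52) × (38/51) × (37/50) × (36/49)
= 0.3038

P = 0.3038


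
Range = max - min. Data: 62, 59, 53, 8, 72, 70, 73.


Max = 73, Min = 8
Range = 73 - 8 = 65

Range = 65


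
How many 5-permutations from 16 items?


P(16,5) = 16!/11!
= 20922789888000/39916800
= 524160

P(16,5) = 524160


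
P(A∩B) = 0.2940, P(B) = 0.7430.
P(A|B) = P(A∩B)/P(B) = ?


P(A|B) = 0.2940/0.7430 = 0.3957

P(A|B) = 0.3957


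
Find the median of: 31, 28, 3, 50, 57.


Sorted: 3, 28, 31, 50, 57
n = 5 (odd)
Middle value = 31

Median = 31


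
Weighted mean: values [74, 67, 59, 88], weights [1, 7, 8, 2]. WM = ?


Numerator = 74*1 + 67*7 + 59*8 + 88*2 = 1191
Denominator = 1 + 7 + 8 + 2 = 18
WM = 1191/18 = 66.1667

WM = 66.1667


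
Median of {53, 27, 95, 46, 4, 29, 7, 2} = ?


Sorted: 2, 4, 7, 27, 29, 46, 53, 95
n = 8 (even)
Middle values: 27 and 29
Median = (27+29)/2 = 28.0000

Median = 28.0000


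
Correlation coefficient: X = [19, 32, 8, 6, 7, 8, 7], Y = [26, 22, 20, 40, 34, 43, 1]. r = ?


Mean X = 12.4286, Mean Y = 26.5714
SD X = 8.989790, SD Y = 13.221813
Cov = -17.816327
r = -17.816327/(8.989790*13.221813) = -0.1499

r = -0.1499


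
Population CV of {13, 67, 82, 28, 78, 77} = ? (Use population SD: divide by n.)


Mean = 57.5000
SD = 26.8995
CV = (26.8995/57.5000)*100 = 46.7817%

CV = 46.7817%


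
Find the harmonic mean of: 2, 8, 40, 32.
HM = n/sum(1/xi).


Sum of reciprocals = 1/2 + 1/8 + 1/40 + 1/32 = 0.681250
HM = 4/0.681250 = 5.8716

HM = 5.8716


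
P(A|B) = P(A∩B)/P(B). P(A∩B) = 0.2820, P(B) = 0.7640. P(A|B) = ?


P(A|B) = 0.2820/0.7640 = 0.3691

P(A|B) = 0.3691


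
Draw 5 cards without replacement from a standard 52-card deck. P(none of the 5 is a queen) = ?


P(no queens) = (48/52) × (47/51) × (46/50) × (45/49) × (44/48)
= 0.6588

P = 0.6588


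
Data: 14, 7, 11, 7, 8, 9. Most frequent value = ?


Frequencies: 7:2, 8:1, 9:1, 11:1, 14:1
Max frequency = 2
Mode = 7

Mode = 7


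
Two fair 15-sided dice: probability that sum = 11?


Total outcomes = 15×15 = 225
Favorable (sum = 11): 10
P = 10/225 = 0.0444

P = 0.0444


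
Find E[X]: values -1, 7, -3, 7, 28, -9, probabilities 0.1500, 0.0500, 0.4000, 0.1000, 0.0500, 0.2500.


E[X] = -1*0.1500 + 7*0.0500 - 3*0.4000 + 7*0.1000 + 28*0.0500 - 9*0.2500
= -0.1500 + 0.3500 - 1.2000 + 0.7000 + 1.4000 - 2.2500
= -1.1500

E[X] = -1.1500


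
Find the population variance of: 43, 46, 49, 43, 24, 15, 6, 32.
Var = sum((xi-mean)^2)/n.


Mean = 32.2500
Squared deviations: 115.5625, 189.0625, 280.5625, 115.5625, 68.0625, 297.5625, 689.0625, 0.0625
Sum = 1755.5000
Variance = 1755.5000/8 = 219.4375

Variance = 219.4375


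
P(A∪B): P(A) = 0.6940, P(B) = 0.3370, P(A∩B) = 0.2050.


P(A∪B) = 0.6940 + 0.3370 - 0.2050
= 1.0310 - 0.2050
= 0.8260

P(A∪B) = 0.8260


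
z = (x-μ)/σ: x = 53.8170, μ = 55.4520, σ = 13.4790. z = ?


z = (53.8170 - 55.4520)/13.4790
= -1.6350/13.4790
= -0.1213

z = -0.1213


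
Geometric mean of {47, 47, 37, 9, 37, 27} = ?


Product = 47 × 47 × 37 × 9 × 37 × 27 = 734861403
GM = 734861403^(1/6) = 30.0401

GM = 30.0401


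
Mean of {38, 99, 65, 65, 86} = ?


Sum = 38 + 99 + 65 + 65 + 86 = 353
n = 5
Mean = 353/5 = 70.6000

Mean = 70.6000


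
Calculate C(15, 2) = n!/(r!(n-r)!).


C(15,2) = 15!/(2! × 13!)
= 1307674368000/(2 × 6227020800)
= 105

C(15,2) = 105


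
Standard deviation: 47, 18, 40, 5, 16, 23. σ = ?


Mean = 24.8333
Variance = 207.1389
SD = sqrt(207.1389) = 14.3923

SD = 14.3923


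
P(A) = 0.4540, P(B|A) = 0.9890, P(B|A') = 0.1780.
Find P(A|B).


P(B) = P(B|A)*P(A) + P(B|A')*P(A')
= 0.9890*0.4540 + 0.1780*0.5460
= 0.449006 + 0.097188 = 0.546194
P(A|B) = 0.449006/0.546194 = 0.8221

P(A|B) = 0.8221


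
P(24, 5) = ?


P(24,5) = 24!/19!
= 620448401733239439360000/121645100408832000
= 5100480

P(24,5) = 5100480


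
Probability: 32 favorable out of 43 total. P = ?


P = 32/43 = 0.7442

P = 0.7442


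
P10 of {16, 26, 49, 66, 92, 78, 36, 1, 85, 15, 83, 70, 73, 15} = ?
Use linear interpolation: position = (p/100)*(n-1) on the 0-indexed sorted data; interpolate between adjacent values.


Sorted: 1, 15, 15, 16, 26, 36, 49, 66, 70, 73, 78, 83, 85, 92
n = 14
Index = 10/100 * 13 = 1.3000
Lower = data[1] = 15, Upper = data[2] = 15
P10 = 15 + 0.3000*(0) = 15.0000

P10 = 15.0000


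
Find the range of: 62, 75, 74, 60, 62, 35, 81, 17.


Max = 81, Min = 17
Range = 81 - 17 = 64

Range = 64


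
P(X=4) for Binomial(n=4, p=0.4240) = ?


C(4,4) = 1
p^4 = 0.032319
(1-p)^0 = 1.000000
P = 1 * 0.032319 * 1.000000 = 0.0323

P(X=4) = 0.0323


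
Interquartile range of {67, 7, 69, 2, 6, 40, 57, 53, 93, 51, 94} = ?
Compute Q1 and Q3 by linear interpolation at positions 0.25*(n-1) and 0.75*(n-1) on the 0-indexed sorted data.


Sorted: 2, 6, 7, 40, 51, 53, 57, 67, 69, 93, 94
Q1 (25th %ile) = 23.5000
Q3 (75th %ile) = 68.0000
IQR = 68.0000 - 23.5000 = 44.5000

IQR = 44.5000


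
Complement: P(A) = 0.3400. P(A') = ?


P(not A) = 1 - 0.3400 = 0.6600

P(not A) = 0.6600


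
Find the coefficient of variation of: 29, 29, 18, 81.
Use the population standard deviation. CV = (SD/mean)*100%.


Mean = 39.2500
SD = 24.5191
CV = (24.5191/39.2500)*100 = 62.4691%

CV = 62.4691%


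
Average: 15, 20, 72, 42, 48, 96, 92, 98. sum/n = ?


Sum = 15 + 20 + 72 + 42 + 48 + 96 + 92 + 98 = 483
n = 8
Mean = 483/8 = 60.3750

Mean = 60.3750


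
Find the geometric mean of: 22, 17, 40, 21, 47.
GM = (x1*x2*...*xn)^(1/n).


Product = 22 × 17 × 40 × 21 × 47 = 14765520
GM = 14765520^(1/5) = 27.1550

GM = 27.1550


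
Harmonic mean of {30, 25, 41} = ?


Sum of reciprocals = 1/30 + 1/25 + 1/41 = 0.097724
HM = 3/0.097724 = 30.6988

HM = 30.6988


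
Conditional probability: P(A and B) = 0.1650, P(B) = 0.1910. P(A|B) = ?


P(A|B) = 0.1650/0.1910 = 0.8639

P(A|B) = 0.8639


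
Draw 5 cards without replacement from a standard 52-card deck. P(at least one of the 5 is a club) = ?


P(at least one) = 1 - P(none)
P(none) = (39/52) × (38/51) × (37/50) × (36/49) × (35/48) = 0.221534
P(at least one) = 1 - 0.221534 = 0.7785

P = 0.7785


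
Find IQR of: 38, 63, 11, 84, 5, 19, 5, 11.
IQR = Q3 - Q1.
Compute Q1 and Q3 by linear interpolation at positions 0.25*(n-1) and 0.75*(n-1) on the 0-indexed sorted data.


Sorted: 5, 5, 11, 11, 19, 38, 63, 84
Q1 (25th %ile) = 9.5000
Q3 (75th %ile) = 44.2500
IQR = 44.2500 - 9.5000 = 34.7500

IQR = 34.7500


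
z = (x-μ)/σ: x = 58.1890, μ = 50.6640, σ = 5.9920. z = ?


z = (58.1890 - 50.6640)/5.9920
= 7.5250/5.9920
= 1.2558

z = 1.2558


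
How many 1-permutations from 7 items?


P(7,1) = 7!/6!
= 5040/720
= 7

P(7,1) = 7


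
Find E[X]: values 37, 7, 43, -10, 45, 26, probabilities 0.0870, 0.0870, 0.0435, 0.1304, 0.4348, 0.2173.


E[X] = 37*0.0870 + 7*0.0870 + 43*0.0435 - 10*0.1304 + 45*0.4348 + 26*0.2173
= 3.2190 + 0.6090 + 1.8705 - 1.3040 + 19.5660 + 5.6498
= 29.6103

E[X] = 29.6103


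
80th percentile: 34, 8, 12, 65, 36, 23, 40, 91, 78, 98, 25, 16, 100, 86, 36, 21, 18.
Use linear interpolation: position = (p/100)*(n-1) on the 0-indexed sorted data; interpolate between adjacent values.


Sorted: 8, 12, 16, 18, 21, 23, 25, 34, 36, 36, 40, 65, 78, 86, 91, 98, 100
n = 17
Index = 80/100 * 16 = 12.8000
Lower = data[12] = 78, Upper = data[13] = 86
P80 = 78 + 0.8000*(8) = 84.4000

P80 = 84.4000


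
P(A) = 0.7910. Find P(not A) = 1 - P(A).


P(not A) = 1 - 0.7910 = 0.2090

P(not A) = 0.2090


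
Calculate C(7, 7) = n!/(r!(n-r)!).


C(7,7) = 7!/(7! × 0!)
= 5040/(5040 × 1)
= 1

C(7,7) = 1


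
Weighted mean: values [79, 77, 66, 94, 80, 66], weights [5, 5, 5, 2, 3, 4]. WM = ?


Numerator = 79*5 + 77*5 + 66*5 + 94*2 + 80*3 + 66*4 = 1802
Denominator = 5 + 5 + 5 + 2 + 3 + 4 = 24
WM = 1802/24 = 75.0833

WM = 75.0833


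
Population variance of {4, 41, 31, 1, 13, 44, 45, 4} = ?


Mean = 22.8750
Squared deviations: 356.2656, 328.5156, 66.0156, 478.5156, 97.5156, 446.2656, 489.5156, 356.2656
Sum = 2618.8750
Variance = 2618.8750/8 = 327.3594

Variance = 327.3594


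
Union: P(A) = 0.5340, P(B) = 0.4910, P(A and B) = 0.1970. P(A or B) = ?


P(A∪B) = 0.5340 + 0.4910 - 0.1970
= 1.0250 - 0.1970
= 0.8280

P(A∪B) = 0.8280


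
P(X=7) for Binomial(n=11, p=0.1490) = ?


C(11,7) = 330
p^7 = 1.630436e-06
(1-p)^4 = 0.524467
P = 330 * 1.630436e-06 * 0.524467 = 0.0003

P(X=7) = 0.0003


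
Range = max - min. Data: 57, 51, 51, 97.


Max = 97, Min = 51
Range = 97 - 51 = 46

Range = 46


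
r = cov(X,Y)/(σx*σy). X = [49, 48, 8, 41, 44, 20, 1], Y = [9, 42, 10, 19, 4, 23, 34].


Mean X = 30.1429, Mean Y = 20.1429
SD X = 18.619717, SD Y = 12.910998
Cov = -37.734694
r = -37.734694/(18.619717*12.910998) = -0.1570

r = -0.1570


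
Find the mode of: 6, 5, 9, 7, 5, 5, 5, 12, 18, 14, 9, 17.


Frequencies: 5:4, 6:1, 7:1, 9:2, 12:1, 14:1, 17:1, 18:1
Max frequency = 4
Mode = 5

Mode = 5


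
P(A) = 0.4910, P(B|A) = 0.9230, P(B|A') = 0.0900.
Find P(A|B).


P(B) = P(B|A)*P(A) + P(B|A')*P(A')
= 0.9230*0.4910 + 0.0900*0.5090
= 0.453193 + 0.045810 = 0.499003
P(A|B) = 0.453193/0.499003 = 0.9082

P(A|B) = 0.9082


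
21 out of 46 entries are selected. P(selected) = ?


P = 21/46 = 0.4565

P = 0.4565


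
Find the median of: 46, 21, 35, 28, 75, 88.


Sorted: 21, 28, 35, 46, 75, 88
n = 6 (even)
Middle values: 35 and 46
Median = (35+46)/2 = 40.5000

Median = 40.5000


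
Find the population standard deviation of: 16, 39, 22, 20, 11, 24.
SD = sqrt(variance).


Mean = 22.0000
Variance = 75.6667
SD = sqrt(75.6667) = 8.6987

SD = 8.6987


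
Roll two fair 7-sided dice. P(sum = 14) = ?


Total outcomes = 7×7 = 49
Favorable (sum = 14): 1
P = 1/49 = 0.0204

P = 0.0204


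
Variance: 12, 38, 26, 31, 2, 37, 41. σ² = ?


Mean = 26.7143
Squared deviations: 216.5102, 127.3673, 0.5102, 18.3673, 610.7959, 105.7959, 204.0816
Sum = 1283.4286
Variance = 1283.4286/7 = 183.3469

Variance = 183.3469


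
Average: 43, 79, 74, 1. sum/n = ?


Sum = 43 + 79 + 74 + 1 = 197
n = 4
Mean = 197/4 = 49.2500

Mean = 49.2500


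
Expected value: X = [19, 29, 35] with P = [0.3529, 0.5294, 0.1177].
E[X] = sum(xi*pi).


E[X] = 19*0.3529 + 29*0.5294 + 35*0.1177
= 6.7051 + 15.3526 + 4.1195
= 26.1772

E[X] = 26.1772


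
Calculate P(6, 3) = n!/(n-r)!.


P(6,3) = 6!/3!
= 720/6
= 120

P(6,3) = 120


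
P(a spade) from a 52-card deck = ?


13 spades in 52 cards
P = 13/52 = 0.2500

P = 0.2500


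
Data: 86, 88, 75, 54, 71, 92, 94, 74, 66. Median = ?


Sorted: 54, 66, 71, 74, 75, 86, 88, 92, 94
n = 9 (odd)
Middle value = 75

Median = 75


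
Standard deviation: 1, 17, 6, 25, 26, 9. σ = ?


Mean = 14.0000
Variance = 88.6667
SD = sqrt(88.6667) = 9.4163

SD = 9.4163


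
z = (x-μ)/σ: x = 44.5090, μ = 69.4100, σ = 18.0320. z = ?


z = (44.5090 - 69.4100)/18.0320
= -24.9010/18.0320
= -1.3809

z = -1.3809


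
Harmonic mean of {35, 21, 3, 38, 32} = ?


Sum of reciprocals = 1/35 + 1/21 + 1/3 + 1/38 + 1/32 = 0.467090
HM = 5/0.467090 = 10.7046

HM = 10.7046


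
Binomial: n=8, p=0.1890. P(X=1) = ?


C(8,1) = 8
p^1 = 0.189000
(1-p)^7 = 0.230752
P = 8 * 0.189000 * 0.230752 = 0.3489

P(X=1) = 0.3489


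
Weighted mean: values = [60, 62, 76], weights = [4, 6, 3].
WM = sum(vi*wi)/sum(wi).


Numerator = 60*4 + 62*6 + 76*3 = 840
Denominator = 4 + 6 + 3 = 13
WM = 840/13 = 64.6154

WM = 64.6154


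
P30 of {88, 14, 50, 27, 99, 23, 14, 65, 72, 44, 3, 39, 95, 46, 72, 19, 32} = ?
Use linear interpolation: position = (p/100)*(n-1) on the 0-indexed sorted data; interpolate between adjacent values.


Sorted: 3, 14, 14, 19, 23, 27, 32, 39, 44, 46, 50, 65, 72, 72, 88, 95, 99
n = 17
Index = 30/100 * 16 = 4.8000
Lower = data[4] = 23, Upper = data[5] = 27
P30 = 23 + 0.8000*(4) = 26.2000

P30 = 26.2000


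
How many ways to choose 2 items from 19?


C(19,2) = 19!/(2! × 17!)
= 121645100408832000/(2 × 355687428096000)
= 171

C(19,2) = 171


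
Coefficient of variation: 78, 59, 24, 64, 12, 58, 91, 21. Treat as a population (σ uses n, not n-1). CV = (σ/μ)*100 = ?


Mean = 50.8750
SD = 26.8349
CV = (26.8349/50.8750)*100 = 52.7466%

CV = 52.7466%


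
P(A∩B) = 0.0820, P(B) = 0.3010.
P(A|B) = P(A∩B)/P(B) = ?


P(A|B) = 0.0820/0.3010 = 0.2724

P(A|B) = 0.2724


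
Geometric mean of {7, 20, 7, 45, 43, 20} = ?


Product = 7 × 20 × 7 × 45 × 43 × 20 = 37926000
GM = 37926000^(1/6) = 18.3297

GM = 18.3297


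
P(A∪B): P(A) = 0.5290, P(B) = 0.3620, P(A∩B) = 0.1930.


P(A∪B) = 0.5290 + 0.3620 - 0.1930
= 0.8910 - 0.1930
= 0.6980

P(A∪B) = 0.6980


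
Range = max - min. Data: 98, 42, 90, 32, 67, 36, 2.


Max = 98, Min = 2
Range = 98 - 2 = 96

Range = 96


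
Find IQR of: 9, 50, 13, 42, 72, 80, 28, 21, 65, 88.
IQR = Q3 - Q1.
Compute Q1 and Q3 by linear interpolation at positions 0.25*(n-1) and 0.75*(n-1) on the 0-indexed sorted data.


Sorted: 9, 13, 21, 28, 42, 50, 65, 72, 80, 88
Q1 (25th %ile) = 22.7500
Q3 (75th %ile) = 70.2500
IQR = 70.2500 - 22.7500 = 47.5000

IQR = 47.5000


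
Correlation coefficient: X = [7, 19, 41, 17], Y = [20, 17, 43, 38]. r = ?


Mean X = 21.0000, Mean Y = 29.5000
SD X = 12.409674, SD Y = 11.191515
Cov = 98.500000
r = 98.500000/(12.409674*11.191515) = 0.7092

r = 0.7092


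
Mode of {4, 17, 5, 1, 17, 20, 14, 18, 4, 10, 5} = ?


Frequencies: 1:1, 4:2, 5:2, 10:1, 14:1, 17:2, 18:1, 20:1
Max frequency = 2
Mode = 4, 5, 17

Mode = 4, 5, 17


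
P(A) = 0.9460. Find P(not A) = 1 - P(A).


P(not A) = 1 - 0.9460 = 0.0540

P(not A) = 0.0540


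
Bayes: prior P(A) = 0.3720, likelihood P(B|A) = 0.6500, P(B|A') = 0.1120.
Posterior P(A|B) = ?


P(B) = P(B|A)*P(A) + P(B|A')*P(A')
= 0.6500*0.3720 + 0.1120*0.6280
= 0.241800 + 0.070336 = 0.312136
P(A|B) = 0.241800/0.312136 = 0.7747

P(A|B) = 0.7747


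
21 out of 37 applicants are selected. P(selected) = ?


P = 21/37 = 0.5676

P = 0.5676


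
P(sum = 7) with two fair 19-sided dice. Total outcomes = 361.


Total outcomes = 19×19 = 361
Favorable (sum = 7): 6
P = 6/361 = 0.0166

P = 0.0166


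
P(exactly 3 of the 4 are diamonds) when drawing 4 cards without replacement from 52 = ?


Hypergeometric: P(X=3) = C(13,3)·C(39,1) / C(52,4)
= 286 × 39 / 270725
= 11154/270725 = 0.0412

P = 0.0412


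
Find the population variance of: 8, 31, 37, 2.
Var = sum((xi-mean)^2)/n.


Mean = 19.5000
Squared deviations: 132.2500, 132.2500, 306.2500, 306.2500
Sum = 877.0000
Variance = 877.0000/4 = 219.2500

Variance = 219.2500


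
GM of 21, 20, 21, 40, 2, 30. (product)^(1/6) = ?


Product = 21 × 20 × 21 × 40 × 2 × 30 = 21168000
GM = 21168000^(1/6) = 16.6321

GM = 16.6321


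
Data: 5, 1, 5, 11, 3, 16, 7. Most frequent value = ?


Frequencies: 1:1, 3:1, 5:2, 7:1, 11:1, 16:1
Max frequency = 2
Mode = 5

Mode = 5


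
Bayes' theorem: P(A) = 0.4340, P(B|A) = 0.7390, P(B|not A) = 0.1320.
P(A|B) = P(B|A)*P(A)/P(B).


P(B) = P(B|A)*P(A) + P(B|A')*P(A')
= 0.7390*0.4340 + 0.1320*0.5660
= 0.320726 + 0.074712 = 0.395438
P(A|B) = 0.320726/0.395438 = 0.8111

P(A|B) = 0.8111


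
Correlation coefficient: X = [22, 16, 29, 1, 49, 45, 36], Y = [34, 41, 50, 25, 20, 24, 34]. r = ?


Mean X = 28.2857, Mean Y = 32.5714
SD X = 15.599581, SD Y = 9.766666
Cov = -40.877551
r = -40.877551/(15.599581*9.766666) = -0.2683

r = -0.2683


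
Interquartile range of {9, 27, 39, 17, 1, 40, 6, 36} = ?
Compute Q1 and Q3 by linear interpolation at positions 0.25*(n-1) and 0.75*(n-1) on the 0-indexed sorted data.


Sorted: 1, 6, 9, 17, 27, 36, 39, 40
Q1 (25th %ile) = 8.2500
Q3 (75th %ile) = 36.7500
IQR = 36.7500 - 8.2500 = 28.5000

IQR = 28.5000


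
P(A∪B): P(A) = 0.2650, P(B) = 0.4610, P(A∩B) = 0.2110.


P(A∪B) = 0.2650 + 0.4610 - 0.2110
= 0.7260 - 0.2110
= 0.5150

P(A∪B) = 0.5150


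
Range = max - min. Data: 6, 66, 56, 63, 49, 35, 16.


Max = 66, Min = 6
Range = 66 - 6 = 60

Range = 60


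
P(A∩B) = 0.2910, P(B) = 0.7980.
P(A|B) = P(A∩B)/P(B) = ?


P(A|B) = 0.2910/0.7980 = 0.3647

P(A|B) = 0.3647


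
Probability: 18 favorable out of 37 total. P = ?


P = 18/37 = 0.4865

P = 0.4865


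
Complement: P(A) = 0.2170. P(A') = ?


P(not A) = 1 - 0.2170 = 0.7830

P(not A) = 0.7830


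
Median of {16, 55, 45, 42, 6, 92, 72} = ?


Sorted: 6, 16, 42, 45, 55, 72, 92
n = 7 (odd)
Middle value = 45

Median = 45


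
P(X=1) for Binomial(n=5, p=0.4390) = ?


C(5,1) = 5
p^1 = 0.439000
(1-p)^4 = 0.099049
P = 5 * 0.439000 * 0.099049 = 0.2174

P(X=1) = 0.2174


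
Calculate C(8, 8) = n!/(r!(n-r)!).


C(8,8) = 8!/(8! × 0!)
= 40320/(40320 × 1)
= 1

C(8,8) = 1


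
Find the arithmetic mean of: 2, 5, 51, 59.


Sum = 2 + 5 + 51 + 59 = 117
n = 4
Mean = 117/4 = 29.2500

Mean = 29.2500


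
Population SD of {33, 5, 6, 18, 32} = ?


Mean = 18.8000
Variance = 146.1600
SD = sqrt(146.1600) = 12.0897

SD = 12.0897


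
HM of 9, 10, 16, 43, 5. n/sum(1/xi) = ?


Sum of reciprocals = 1/9 + 1/10 + 1/16 + 1/43 + 1/5 = 0.496867
HM = 5/0.496867 = 10.0631

HM = 10.0631


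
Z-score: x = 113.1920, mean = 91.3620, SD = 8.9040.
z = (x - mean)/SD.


z = (113.1920 - 91.3620)/8.9040
= 21.8300/8.9040
= 2.4517

z = 2.4517


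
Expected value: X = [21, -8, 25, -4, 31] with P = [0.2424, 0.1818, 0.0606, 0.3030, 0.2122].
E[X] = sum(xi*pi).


E[X] = 21*0.2424 - 8*0.1818 + 25*0.0606 - 4*0.3030 + 31*0.2122
= 5.0904 - 1.4544 + 1.5150 - 1.2120 + 6.5782
= 10.5172

E[X] = 10.5172


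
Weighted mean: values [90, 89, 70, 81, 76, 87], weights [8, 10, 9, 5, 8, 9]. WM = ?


Numerator = 90*8 + 89*10 + 70*9 + 81*5 + 76*8 + 87*9 = 4036
Denominator = 8 + 10 + 9 + 5 + 8 + 9 = 49
WM = 4036/49 = 82.3673

WM = 82.3673


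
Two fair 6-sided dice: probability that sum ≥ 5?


Total outcomes = 6×6 = 36
Favorable (sum ≥ 5): 30
P = 30/36 = 0.8333

P = 0.8333


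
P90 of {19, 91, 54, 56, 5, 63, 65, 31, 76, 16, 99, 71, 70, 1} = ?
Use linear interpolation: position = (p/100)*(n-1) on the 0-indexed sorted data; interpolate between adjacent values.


Sorted: 1, 5, 16, 19, 31, 54, 56, 63, 65, 70, 71, 76, 91, 99
n = 14
Index = 90/100 * 13 = 11.7000
Lower = data[11] = 76, Upper = data[12] = 91
P90 = 76 + 0.7000*(15) = 86.5000

P90 = 86.5000


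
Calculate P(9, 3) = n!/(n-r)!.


P(9,3) = 9!/6!
= 362880/720
= 504

P(9,3) = 504


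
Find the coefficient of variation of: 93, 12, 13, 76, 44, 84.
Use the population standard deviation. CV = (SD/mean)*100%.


Mean = 53.6667
SD = 32.7855
CV = (32.7855/53.6667)*100 = 61.0910%

CV = 61.0910%


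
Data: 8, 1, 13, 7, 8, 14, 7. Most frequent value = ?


Frequencies: 1:1, 7:2, 8:2, 13:1, 14:1
Max frequency = 2
Mode = 7, 8

Mode = 7, 8


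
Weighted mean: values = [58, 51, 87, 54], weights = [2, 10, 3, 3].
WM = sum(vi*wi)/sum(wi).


Numerator = 58*2 + 51*10 + 87*3 + 54*3 = 1049
Denominator = 2 + 10 + 3 + 3 = 18
WM = 1049/18 = 58.2778

WM = 58.2778


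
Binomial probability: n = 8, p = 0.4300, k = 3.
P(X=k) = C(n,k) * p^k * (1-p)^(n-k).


C(8,3) = 56
p^3 = 0.079507
(1-p)^5 = 0.060169
P = 56 * 0.079507 * 0.060169 = 0.2679

P(X=3) = 0.2679


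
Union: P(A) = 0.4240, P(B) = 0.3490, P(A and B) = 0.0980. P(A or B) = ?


P(A∪B) = 0.4240 + 0.3490 - 0.0980
= 0.7730 - 0.0980
= 0.6750

P(A∪B) = 0.6750


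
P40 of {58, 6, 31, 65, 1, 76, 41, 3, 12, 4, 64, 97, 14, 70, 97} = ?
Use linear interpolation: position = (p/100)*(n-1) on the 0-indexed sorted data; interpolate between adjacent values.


Sorted: 1, 3, 4, 6, 12, 14, 31, 41, 58, 64, 65, 70, 76, 97, 97
n = 15
Index = 40/100 * 14 = 5.6000
Lower = data[5] = 14, Upper = data[6] = 31
P40 = 14 + 0.6000*(17) = 24.2000

P40 = 24.2000


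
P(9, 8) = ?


P(9,8) = 9!/1!
= 362880/1
= 362880

P(9,8) = 362880


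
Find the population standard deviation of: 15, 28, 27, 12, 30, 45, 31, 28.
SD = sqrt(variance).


Mean = 27.0000
Variance = 90.0000
SD = sqrt(90.0000) = 9.4868

SD = 9.4868


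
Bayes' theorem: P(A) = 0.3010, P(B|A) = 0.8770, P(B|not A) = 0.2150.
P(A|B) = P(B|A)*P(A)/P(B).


P(B) = P(B|A)*P(A) + P(B|A')*P(A')
= 0.8770*0.3010 + 0.2150*0.6990
= 0.263977 + 0.150285 = 0.414262
P(A|B) = 0.263977/0.414262 = 0.6372

P(A|B) = 0.6372


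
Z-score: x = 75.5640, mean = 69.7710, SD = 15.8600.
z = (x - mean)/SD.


z = (75.5640 - 69.7710)/15.8600
= 5.7930/15.8600
= 0.3653

z = 0.3653


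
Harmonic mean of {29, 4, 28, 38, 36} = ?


Sum of reciprocals = 1/29 + 1/4 + 1/28 + 1/38 + 1/36 = 0.374291
HM = 5/0.374291 = 13.3586

HM = 13.3586


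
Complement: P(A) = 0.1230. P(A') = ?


P(not A) = 1 - 0.1230 = 0.8770

P(not A) = 0.8770


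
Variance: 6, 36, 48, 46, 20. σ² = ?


Mean = 31.2000
Squared deviations: 635.0400, 23.0400, 282.2400, 219.0400, 125.4400
Sum = 1284.8000
Variance = 1284.8000/5 = 256.9600

Variance = 256.9600


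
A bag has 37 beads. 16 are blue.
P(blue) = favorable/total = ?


P = 16/37 = 0.4324

P = 0.4324


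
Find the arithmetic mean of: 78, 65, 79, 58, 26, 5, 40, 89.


Sum = 78 + 65 + 79 + 58 + 26 + 5 + 40 + 89 = 440
n = 8
Mean = 440/8 = 55.0000

Mean = 55.0000


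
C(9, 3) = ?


C(9,3) = 9!/(3! × 6!)
= 362880/(6 × 720)
= 84

C(9,3) = 84


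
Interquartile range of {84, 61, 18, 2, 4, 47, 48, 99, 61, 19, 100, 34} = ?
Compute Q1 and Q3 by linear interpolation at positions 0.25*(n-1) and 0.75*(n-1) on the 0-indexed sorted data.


Sorted: 2, 4, 18, 19, 34, 47, 48, 61, 61, 84, 99, 100
Q1 (25th %ile) = 18.7500
Q3 (75th %ile) = 66.7500
IQR = 66.7500 - 18.7500 = 48.0000

IQR = 48.0000


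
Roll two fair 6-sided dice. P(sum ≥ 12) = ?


Total outcomes = 6×6 = 36
Favorable (sum ≥ 12): 1
P = 1/36 = 0.0278

P = 0.0278


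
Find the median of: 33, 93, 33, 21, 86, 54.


Sorted: 21, 33, 33, 54, 86, 93
n = 6 (even)
Middle values: 33 and 54
Median = (33+54)/2 = 43.5000

Median = 43.5000


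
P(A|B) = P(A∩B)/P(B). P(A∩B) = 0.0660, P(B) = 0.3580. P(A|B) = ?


P(A|B) = 0.0660/0.3580 = 0.1844

P(A|B) = 0.1844


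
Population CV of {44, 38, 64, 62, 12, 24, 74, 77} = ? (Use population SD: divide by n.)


Mean = 49.3750
SD = 22.1976
CV = (22.1976/49.3750)*100 = 44.9572%

CV = 44.9572%


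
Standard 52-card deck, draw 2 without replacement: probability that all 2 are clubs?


P(all clubs) = (13/52) × (12/51)
= 0.0588

P = 0.0588


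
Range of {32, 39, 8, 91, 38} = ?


Max = 91, Min = 8
Range = 91 - 8 = 83

Range = 83


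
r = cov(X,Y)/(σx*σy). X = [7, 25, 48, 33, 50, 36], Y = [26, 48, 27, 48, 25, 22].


Mean X = 33.1667, Mean Y = 32.6667
SD X = 14.507661, SD Y = 10.949378
Cov = -32.777778
r = -32.777778/(14.507661*10.949378) = -0.2063

r = -0.2063


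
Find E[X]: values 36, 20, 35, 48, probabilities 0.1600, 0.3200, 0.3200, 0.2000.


E[X] = 36*0.1600 + 20*0.3200 + 35*0.3200 + 48*0.2000
= 5.7600 + 6.4000 + 11.2000 + 9.6000
= 32.9600

E[X] = 32.9600


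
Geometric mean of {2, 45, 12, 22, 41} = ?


Product = 2 × 45 × 12 × 22 × 41 = 974160
GM = 974160^(1/5) = 15.7662

GM = 15.7662


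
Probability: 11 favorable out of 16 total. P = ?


P = 11/16 = 0.6875

P = 0.6875


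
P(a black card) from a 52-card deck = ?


26 black cards in 52 cards
P = 26/52 = 0.5000

P = 0.5000


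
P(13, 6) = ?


P(13,6) = 13!/7!
= 6227020800/5040
= 1235520

P(13,6) = 1235520


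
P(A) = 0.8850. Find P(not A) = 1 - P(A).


P(not A) = 1 - 0.8850 = 0.1150

P(not A) = 0.1150


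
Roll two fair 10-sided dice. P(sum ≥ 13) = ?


Total outcomes = 10×10 = 100
Favorable (sum ≥ 13): 36
P = 36/100 = 0.3600

P = 0.3600


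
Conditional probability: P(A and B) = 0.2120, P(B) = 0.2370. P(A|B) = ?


P(A|B) = 0.2120/0.2370 = 0.8945

P(A|B) = 0.8945


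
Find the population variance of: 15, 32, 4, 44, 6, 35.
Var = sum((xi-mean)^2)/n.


Mean = 22.6667
Squared deviations: 58.7778, 87.1111, 348.4444, 455.1111, 277.7778, 152.1111
Sum = 1379.3333
Variance = 1379.3333/6 = 229.8889

Variance = 229.8889


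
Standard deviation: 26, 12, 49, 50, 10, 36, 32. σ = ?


Mean = 30.7143
Variance = 219.6327
SD = sqrt(219.6327) = 14.8200

SD = 14.8200


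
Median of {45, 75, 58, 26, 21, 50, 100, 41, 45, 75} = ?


Sorted: 21, 26, 41, 45, 45, 50, 58, 75, 75, 100
n = 10 (even)
Middle values: 45 and 50
Median = (45+50)/2 = 47.5000

Median = 47.5000


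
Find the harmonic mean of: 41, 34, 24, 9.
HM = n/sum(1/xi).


Sum of reciprocals = 1/41 + 1/34 + 1/24 + 1/9 = 0.206580
HM = 4/0.206580 = 19.3630

HM = 19.3630


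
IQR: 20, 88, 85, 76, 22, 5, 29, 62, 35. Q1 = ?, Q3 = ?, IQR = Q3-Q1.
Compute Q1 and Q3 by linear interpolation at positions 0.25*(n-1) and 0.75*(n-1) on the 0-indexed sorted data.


Sorted: 5, 20, 22, 29, 35, 62, 76, 85, 88
Q1 (25th %ile) = 22.0000
Q3 (75th %ile) = 76.0000
IQR = 76.0000 - 22.0000 = 54.0000

IQR = 54.0000


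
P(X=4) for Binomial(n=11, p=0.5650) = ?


C(11,4) = 330
p^4 = 0.101905
(1-p)^7 = 0.002947
P = 330 * 0.101905 * 0.002947 = 0.0991

P(X=4) = 0.0991


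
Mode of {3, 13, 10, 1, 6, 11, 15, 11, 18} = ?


Frequencies: 1:1, 3:1, 6:1, 10:1, 11:2, 13:1, 15:1, 18:1
Max frequency = 2
Mode = 11

Mode = 11


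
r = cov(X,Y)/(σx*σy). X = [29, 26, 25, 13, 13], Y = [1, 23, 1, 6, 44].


Mean X = 21.2000, Mean Y = 15.0000
SD X = 6.823489, SD Y = 16.601205
Cov = -57.600000
r = -57.600000/(6.823489*16.601205) = -0.5085

r = -0.5085


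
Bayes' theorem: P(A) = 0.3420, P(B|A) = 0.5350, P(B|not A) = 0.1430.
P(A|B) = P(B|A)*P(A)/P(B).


P(B) = P(B|A)*P(A) + P(B|A')*P(A')
= 0.5350*0.3420 + 0.1430*0.6580
= 0.182970 + 0.094094 = 0.277064
P(A|B) = 0.182970/0.277064 = 0.6604

P(A|B) = 0.6604


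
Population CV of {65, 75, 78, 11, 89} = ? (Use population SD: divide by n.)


Mean = 63.6000
SD = 27.3905
CV = (27.3905/63.6000)*100 = 43.0668%

CV = 43.0668%


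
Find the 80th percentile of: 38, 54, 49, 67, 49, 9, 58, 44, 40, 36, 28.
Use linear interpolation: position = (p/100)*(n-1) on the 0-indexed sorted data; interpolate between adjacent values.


Sorted: 9, 28, 36, 38, 40, 44, 49, 49, 54, 58, 67
n = 11
Index = 80/100 * 10 = 8.0000
Lower = data[8] = 54, Upper = data[9] = 58
P80 = 54 + 0*(4) = 54.0000

P80 = 54.0000


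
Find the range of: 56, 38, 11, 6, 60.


Max = 60, Min = 6
Range = 60 - 6 = 54

Range = 54


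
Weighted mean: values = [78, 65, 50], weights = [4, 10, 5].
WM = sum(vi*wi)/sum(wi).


Numerator = 78*4 + 65*10 + 50*5 = 1212
Denominator = 4 + 10 + 5 = 19
WM = 1212/19 = 63.7895

WM = 63.7895


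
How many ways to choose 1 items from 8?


C(8,1) = 8!/(1! × 7!)
= 40320/(1 × 5040)
= 8

C(8,1) = 8


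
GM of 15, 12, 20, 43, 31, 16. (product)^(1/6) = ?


Product = 15 × 12 × 20 × 43 × 31 × 16 = 76780800
GM = 76780800^(1/6) = 20.6162

GM = 20.6162


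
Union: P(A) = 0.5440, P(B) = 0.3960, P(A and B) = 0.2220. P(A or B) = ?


P(A∪B) = 0.5440 + 0.3960 - 0.2220
= 0.9400 - 0.2220
= 0.7180

P(A∪B) = 0.7180


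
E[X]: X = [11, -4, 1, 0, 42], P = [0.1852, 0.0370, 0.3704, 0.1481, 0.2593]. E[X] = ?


E[X] = 11*0.1852 - 4*0.0370 + 1*0.3704 + 0*0.1481 + 42*0.2593
= 2.0372 - 0.1480 + 0.3704 + 0 + 10.8906
= 13.1502

E[X] = 13.1502


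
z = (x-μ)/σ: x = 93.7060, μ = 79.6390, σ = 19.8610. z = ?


z = (93.7060 - 79.6390)/19.8610
= 14.0670/19.8610
= 0.7083

z = 0.7083


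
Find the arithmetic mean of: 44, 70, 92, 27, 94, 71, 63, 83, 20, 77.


Sum = 44 + 70 + 92 + 27 + 94 + 71 + 63 + 83 + 20 + 77 = 641
n = 10
Mean = 641/10 = 64.1000

Mean = 64.1000


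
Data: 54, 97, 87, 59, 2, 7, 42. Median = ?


Sorted: 2, 7, 42, 54, 59, 87, 97
n = 7 (odd)
Middle value = 54

Median = 54


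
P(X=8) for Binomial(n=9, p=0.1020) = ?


C(9,8) = 9
p^8 = 1.171659e-08
(1-p)^1 = 0.898000
P = 9 * 1.171659e-08 * 0.898000 = 9.4694e-08

P(X=8) = 9.4694e-08


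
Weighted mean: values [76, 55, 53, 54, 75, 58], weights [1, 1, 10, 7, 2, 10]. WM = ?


Numerator = 76*1 + 55*1 + 53*10 + 54*7 + 75*2 + 58*10 = 1769
Denominator = 1 + 1 + 10 + 7 + 2 + 10 = 31
WM = 1769/31 = 57.0645

WM = 57.0645


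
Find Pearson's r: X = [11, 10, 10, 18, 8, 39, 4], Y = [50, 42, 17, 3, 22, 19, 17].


Mean X = 14.2857, Mean Y = 24.2857
SD X = 10.806272, SD Y = 14.963902
Cov = -35.653061
r = -35.653061/(10.806272*14.963902) = -0.2205

r = -0.2205


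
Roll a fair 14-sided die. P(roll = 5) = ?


Favorable outcomes (roll = 5): 1
Total outcomes = 14
P = 1/14 = 0.0714

P = 0.0714


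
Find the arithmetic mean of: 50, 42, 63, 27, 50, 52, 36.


Sum = 50 + 42 + 63 + 27 + 50 + 52 + 36 = 320
n = 7
Mean = 320/7 = 45.7143

Mean = 45.7143


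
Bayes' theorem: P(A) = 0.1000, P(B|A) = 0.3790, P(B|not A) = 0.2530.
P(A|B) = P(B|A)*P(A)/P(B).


P(B) = P(B|A)*P(A) + P(B|A')*P(A')
= 0.3790*0.1000 + 0.2530*0.9000
= 0.037900 + 0.227700 = 0.265600
P(A|B) = 0.037900/0.265600 = 0.1427

P(A|B) = 0.1427


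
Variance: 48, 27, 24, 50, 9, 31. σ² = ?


Mean = 31.5000
Squared deviations: 272.2500, 20.2500, 56.2500, 342.2500, 506.2500, 0.2500
Sum = 1197.5000
Variance = 1197.5000/6 = 199.5833

Variance = 199.5833


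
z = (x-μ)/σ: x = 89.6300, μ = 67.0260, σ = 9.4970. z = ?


z = (89.6300 - 67.0260)/9.4970
= 22.6040/9.4970
= 2.3801

z = 2.3801
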